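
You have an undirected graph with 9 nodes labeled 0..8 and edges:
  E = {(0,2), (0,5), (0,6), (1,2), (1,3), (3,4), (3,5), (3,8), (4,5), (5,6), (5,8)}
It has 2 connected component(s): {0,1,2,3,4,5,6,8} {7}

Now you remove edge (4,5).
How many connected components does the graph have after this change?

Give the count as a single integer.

Answer: 2

Derivation:
Initial component count: 2
Remove (4,5): not a bridge. Count unchanged: 2.
  After removal, components: {0,1,2,3,4,5,6,8} {7}
New component count: 2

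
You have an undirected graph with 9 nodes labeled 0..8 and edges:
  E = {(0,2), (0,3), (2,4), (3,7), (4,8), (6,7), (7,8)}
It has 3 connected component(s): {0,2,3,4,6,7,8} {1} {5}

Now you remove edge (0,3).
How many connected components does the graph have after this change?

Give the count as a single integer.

Initial component count: 3
Remove (0,3): not a bridge. Count unchanged: 3.
  After removal, components: {0,2,3,4,6,7,8} {1} {5}
New component count: 3

Answer: 3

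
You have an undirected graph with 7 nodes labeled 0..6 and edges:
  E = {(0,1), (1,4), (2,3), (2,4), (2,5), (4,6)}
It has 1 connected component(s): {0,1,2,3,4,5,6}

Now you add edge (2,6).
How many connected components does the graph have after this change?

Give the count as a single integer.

Initial component count: 1
Add (2,6): endpoints already in same component. Count unchanged: 1.
New component count: 1

Answer: 1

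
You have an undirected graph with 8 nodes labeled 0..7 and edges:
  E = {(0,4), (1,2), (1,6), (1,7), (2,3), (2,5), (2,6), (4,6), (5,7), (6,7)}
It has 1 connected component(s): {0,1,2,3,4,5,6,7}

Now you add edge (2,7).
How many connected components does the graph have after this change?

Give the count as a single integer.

Answer: 1

Derivation:
Initial component count: 1
Add (2,7): endpoints already in same component. Count unchanged: 1.
New component count: 1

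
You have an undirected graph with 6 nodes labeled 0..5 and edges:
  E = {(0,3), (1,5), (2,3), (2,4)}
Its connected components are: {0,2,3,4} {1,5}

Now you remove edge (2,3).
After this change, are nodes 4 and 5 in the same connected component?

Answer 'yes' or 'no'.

Initial components: {0,2,3,4} {1,5}
Removing edge (2,3): it was a bridge — component count 2 -> 3.
New components: {0,3} {1,5} {2,4}
Are 4 and 5 in the same component? no

Answer: no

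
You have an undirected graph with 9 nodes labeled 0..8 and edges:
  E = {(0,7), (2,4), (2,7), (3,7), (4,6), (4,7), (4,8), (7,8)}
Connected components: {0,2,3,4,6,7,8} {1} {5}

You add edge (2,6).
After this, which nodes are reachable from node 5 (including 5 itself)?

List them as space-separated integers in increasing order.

Answer: 5

Derivation:
Before: nodes reachable from 5: {5}
Adding (2,6): both endpoints already in same component. Reachability from 5 unchanged.
After: nodes reachable from 5: {5}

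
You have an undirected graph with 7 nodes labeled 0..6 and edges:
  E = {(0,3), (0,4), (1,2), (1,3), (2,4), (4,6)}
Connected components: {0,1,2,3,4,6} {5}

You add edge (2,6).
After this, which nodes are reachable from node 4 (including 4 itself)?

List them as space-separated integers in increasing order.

Before: nodes reachable from 4: {0,1,2,3,4,6}
Adding (2,6): both endpoints already in same component. Reachability from 4 unchanged.
After: nodes reachable from 4: {0,1,2,3,4,6}

Answer: 0 1 2 3 4 6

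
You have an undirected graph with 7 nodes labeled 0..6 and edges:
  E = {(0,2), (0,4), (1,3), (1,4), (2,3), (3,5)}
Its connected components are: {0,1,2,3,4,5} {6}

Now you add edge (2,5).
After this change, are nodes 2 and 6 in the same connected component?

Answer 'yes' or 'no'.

Initial components: {0,1,2,3,4,5} {6}
Adding edge (2,5): both already in same component {0,1,2,3,4,5}. No change.
New components: {0,1,2,3,4,5} {6}
Are 2 and 6 in the same component? no

Answer: no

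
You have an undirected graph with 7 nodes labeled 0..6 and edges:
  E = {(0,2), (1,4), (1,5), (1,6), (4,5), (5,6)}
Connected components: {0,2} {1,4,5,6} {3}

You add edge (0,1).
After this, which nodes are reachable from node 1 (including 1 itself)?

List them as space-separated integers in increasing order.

Before: nodes reachable from 1: {1,4,5,6}
Adding (0,1): merges 1's component with another. Reachability grows.
After: nodes reachable from 1: {0,1,2,4,5,6}

Answer: 0 1 2 4 5 6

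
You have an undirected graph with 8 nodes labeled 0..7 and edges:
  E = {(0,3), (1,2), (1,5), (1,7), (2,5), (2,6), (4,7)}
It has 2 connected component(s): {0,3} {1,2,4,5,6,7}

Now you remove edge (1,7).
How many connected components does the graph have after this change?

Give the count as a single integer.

Answer: 3

Derivation:
Initial component count: 2
Remove (1,7): it was a bridge. Count increases: 2 -> 3.
  After removal, components: {0,3} {1,2,5,6} {4,7}
New component count: 3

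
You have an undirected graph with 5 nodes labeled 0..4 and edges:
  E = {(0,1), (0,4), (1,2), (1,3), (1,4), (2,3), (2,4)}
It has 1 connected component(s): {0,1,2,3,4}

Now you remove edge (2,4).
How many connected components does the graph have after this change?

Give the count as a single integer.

Initial component count: 1
Remove (2,4): not a bridge. Count unchanged: 1.
  After removal, components: {0,1,2,3,4}
New component count: 1

Answer: 1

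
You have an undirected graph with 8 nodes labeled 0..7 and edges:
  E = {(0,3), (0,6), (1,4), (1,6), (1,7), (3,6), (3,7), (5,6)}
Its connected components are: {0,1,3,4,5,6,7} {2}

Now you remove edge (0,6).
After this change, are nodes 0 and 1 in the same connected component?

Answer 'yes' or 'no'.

Answer: yes

Derivation:
Initial components: {0,1,3,4,5,6,7} {2}
Removing edge (0,6): not a bridge — component count unchanged at 2.
New components: {0,1,3,4,5,6,7} {2}
Are 0 and 1 in the same component? yes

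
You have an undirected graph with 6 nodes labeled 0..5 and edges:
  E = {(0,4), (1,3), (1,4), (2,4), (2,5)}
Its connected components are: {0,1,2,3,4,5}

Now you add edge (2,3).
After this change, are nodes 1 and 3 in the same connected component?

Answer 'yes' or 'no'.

Answer: yes

Derivation:
Initial components: {0,1,2,3,4,5}
Adding edge (2,3): both already in same component {0,1,2,3,4,5}. No change.
New components: {0,1,2,3,4,5}
Are 1 and 3 in the same component? yes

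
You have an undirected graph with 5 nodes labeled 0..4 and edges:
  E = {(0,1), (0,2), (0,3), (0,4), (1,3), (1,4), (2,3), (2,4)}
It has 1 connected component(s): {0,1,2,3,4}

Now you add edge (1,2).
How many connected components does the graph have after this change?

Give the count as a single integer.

Initial component count: 1
Add (1,2): endpoints already in same component. Count unchanged: 1.
New component count: 1

Answer: 1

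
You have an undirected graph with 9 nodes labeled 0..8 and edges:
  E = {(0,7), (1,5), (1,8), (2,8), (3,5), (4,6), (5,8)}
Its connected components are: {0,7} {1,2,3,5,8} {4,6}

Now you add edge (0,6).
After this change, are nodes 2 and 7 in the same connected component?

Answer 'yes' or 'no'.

Answer: no

Derivation:
Initial components: {0,7} {1,2,3,5,8} {4,6}
Adding edge (0,6): merges {0,7} and {4,6}.
New components: {0,4,6,7} {1,2,3,5,8}
Are 2 and 7 in the same component? no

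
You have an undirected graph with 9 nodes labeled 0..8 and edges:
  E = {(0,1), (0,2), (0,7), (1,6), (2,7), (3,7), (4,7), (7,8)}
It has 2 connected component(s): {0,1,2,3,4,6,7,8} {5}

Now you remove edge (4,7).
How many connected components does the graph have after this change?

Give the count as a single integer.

Answer: 3

Derivation:
Initial component count: 2
Remove (4,7): it was a bridge. Count increases: 2 -> 3.
  After removal, components: {0,1,2,3,6,7,8} {4} {5}
New component count: 3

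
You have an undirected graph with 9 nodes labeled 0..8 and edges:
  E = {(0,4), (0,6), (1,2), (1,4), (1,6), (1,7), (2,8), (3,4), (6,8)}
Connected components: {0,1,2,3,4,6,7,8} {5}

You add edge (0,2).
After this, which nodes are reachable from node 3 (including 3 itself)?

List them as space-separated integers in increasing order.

Before: nodes reachable from 3: {0,1,2,3,4,6,7,8}
Adding (0,2): both endpoints already in same component. Reachability from 3 unchanged.
After: nodes reachable from 3: {0,1,2,3,4,6,7,8}

Answer: 0 1 2 3 4 6 7 8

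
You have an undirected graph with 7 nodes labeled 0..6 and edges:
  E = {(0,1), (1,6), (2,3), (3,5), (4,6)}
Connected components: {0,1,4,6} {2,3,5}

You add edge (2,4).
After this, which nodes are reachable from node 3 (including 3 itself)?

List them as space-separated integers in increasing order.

Before: nodes reachable from 3: {2,3,5}
Adding (2,4): merges 3's component with another. Reachability grows.
After: nodes reachable from 3: {0,1,2,3,4,5,6}

Answer: 0 1 2 3 4 5 6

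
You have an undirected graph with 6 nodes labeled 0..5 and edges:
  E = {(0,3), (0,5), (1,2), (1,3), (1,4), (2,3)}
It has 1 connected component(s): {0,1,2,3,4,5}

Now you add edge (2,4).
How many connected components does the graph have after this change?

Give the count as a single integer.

Initial component count: 1
Add (2,4): endpoints already in same component. Count unchanged: 1.
New component count: 1

Answer: 1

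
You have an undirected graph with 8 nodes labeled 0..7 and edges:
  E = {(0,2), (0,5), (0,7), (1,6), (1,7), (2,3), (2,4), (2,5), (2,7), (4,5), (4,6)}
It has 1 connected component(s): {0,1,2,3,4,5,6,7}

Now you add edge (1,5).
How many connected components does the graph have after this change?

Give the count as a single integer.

Initial component count: 1
Add (1,5): endpoints already in same component. Count unchanged: 1.
New component count: 1

Answer: 1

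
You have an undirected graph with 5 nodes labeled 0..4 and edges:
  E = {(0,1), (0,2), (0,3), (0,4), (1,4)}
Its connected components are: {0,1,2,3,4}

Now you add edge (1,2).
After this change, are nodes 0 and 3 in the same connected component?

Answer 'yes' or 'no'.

Initial components: {0,1,2,3,4}
Adding edge (1,2): both already in same component {0,1,2,3,4}. No change.
New components: {0,1,2,3,4}
Are 0 and 3 in the same component? yes

Answer: yes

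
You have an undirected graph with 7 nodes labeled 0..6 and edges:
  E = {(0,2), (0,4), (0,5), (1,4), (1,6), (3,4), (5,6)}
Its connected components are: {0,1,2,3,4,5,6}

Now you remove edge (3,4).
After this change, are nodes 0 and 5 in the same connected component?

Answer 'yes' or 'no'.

Initial components: {0,1,2,3,4,5,6}
Removing edge (3,4): it was a bridge — component count 1 -> 2.
New components: {0,1,2,4,5,6} {3}
Are 0 and 5 in the same component? yes

Answer: yes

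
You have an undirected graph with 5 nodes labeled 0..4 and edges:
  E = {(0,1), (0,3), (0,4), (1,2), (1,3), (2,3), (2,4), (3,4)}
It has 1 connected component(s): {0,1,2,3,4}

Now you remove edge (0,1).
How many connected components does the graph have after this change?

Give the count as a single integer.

Initial component count: 1
Remove (0,1): not a bridge. Count unchanged: 1.
  After removal, components: {0,1,2,3,4}
New component count: 1

Answer: 1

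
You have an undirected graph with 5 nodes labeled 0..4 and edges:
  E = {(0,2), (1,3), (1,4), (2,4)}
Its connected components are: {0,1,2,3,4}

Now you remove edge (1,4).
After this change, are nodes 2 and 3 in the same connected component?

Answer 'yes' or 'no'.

Initial components: {0,1,2,3,4}
Removing edge (1,4): it was a bridge — component count 1 -> 2.
New components: {0,2,4} {1,3}
Are 2 and 3 in the same component? no

Answer: no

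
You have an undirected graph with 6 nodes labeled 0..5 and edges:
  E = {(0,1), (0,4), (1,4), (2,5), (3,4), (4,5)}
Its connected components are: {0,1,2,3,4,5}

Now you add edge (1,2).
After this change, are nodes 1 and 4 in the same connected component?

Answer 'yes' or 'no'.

Initial components: {0,1,2,3,4,5}
Adding edge (1,2): both already in same component {0,1,2,3,4,5}. No change.
New components: {0,1,2,3,4,5}
Are 1 and 4 in the same component? yes

Answer: yes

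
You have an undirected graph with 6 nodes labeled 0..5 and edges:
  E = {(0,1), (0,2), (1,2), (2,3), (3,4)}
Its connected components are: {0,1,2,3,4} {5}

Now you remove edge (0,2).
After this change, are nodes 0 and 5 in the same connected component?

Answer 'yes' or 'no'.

Initial components: {0,1,2,3,4} {5}
Removing edge (0,2): not a bridge — component count unchanged at 2.
New components: {0,1,2,3,4} {5}
Are 0 and 5 in the same component? no

Answer: no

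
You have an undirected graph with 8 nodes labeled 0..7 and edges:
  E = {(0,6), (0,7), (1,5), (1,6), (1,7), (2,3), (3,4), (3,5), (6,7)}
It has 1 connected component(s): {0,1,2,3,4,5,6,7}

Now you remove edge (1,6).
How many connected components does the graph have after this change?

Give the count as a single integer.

Initial component count: 1
Remove (1,6): not a bridge. Count unchanged: 1.
  After removal, components: {0,1,2,3,4,5,6,7}
New component count: 1

Answer: 1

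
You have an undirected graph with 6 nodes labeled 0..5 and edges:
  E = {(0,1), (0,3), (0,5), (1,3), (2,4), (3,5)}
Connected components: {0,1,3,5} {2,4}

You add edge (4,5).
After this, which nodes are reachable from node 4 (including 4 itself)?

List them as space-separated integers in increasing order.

Before: nodes reachable from 4: {2,4}
Adding (4,5): merges 4's component with another. Reachability grows.
After: nodes reachable from 4: {0,1,2,3,4,5}

Answer: 0 1 2 3 4 5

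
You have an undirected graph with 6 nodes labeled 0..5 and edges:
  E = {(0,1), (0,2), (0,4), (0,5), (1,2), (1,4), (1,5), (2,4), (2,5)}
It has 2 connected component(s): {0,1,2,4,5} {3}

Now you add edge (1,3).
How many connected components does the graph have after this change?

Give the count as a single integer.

Answer: 1

Derivation:
Initial component count: 2
Add (1,3): merges two components. Count decreases: 2 -> 1.
New component count: 1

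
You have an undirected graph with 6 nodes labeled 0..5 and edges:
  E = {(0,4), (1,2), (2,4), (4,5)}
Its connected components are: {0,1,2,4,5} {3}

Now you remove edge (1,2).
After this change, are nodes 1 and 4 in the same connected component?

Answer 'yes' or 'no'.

Initial components: {0,1,2,4,5} {3}
Removing edge (1,2): it was a bridge — component count 2 -> 3.
New components: {0,2,4,5} {1} {3}
Are 1 and 4 in the same component? no

Answer: no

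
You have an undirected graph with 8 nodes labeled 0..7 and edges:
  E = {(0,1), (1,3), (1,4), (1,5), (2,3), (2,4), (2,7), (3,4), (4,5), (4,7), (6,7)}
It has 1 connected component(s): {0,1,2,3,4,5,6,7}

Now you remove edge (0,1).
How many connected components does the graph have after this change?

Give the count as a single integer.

Answer: 2

Derivation:
Initial component count: 1
Remove (0,1): it was a bridge. Count increases: 1 -> 2.
  After removal, components: {0} {1,2,3,4,5,6,7}
New component count: 2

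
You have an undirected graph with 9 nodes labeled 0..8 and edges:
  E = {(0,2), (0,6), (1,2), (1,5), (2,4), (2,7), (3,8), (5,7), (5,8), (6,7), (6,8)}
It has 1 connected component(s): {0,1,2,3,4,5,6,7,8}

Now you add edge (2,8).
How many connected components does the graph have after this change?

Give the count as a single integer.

Answer: 1

Derivation:
Initial component count: 1
Add (2,8): endpoints already in same component. Count unchanged: 1.
New component count: 1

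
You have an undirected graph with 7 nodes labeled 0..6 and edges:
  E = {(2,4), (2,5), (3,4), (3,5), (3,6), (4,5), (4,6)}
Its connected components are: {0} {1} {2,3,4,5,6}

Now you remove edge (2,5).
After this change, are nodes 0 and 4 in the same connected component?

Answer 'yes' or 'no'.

Initial components: {0} {1} {2,3,4,5,6}
Removing edge (2,5): not a bridge — component count unchanged at 3.
New components: {0} {1} {2,3,4,5,6}
Are 0 and 4 in the same component? no

Answer: no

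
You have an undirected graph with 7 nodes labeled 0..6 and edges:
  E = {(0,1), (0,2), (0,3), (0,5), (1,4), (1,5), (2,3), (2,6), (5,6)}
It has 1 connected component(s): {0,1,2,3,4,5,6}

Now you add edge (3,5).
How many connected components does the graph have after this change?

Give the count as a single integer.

Answer: 1

Derivation:
Initial component count: 1
Add (3,5): endpoints already in same component. Count unchanged: 1.
New component count: 1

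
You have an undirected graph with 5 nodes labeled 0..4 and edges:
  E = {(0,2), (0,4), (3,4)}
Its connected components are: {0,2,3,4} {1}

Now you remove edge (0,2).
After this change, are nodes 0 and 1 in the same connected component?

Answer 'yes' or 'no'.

Initial components: {0,2,3,4} {1}
Removing edge (0,2): it was a bridge — component count 2 -> 3.
New components: {0,3,4} {1} {2}
Are 0 and 1 in the same component? no

Answer: no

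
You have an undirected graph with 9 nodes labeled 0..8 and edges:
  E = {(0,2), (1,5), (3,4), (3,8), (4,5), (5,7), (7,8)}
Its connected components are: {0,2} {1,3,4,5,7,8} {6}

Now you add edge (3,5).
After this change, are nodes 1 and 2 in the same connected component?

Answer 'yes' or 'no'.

Answer: no

Derivation:
Initial components: {0,2} {1,3,4,5,7,8} {6}
Adding edge (3,5): both already in same component {1,3,4,5,7,8}. No change.
New components: {0,2} {1,3,4,5,7,8} {6}
Are 1 and 2 in the same component? no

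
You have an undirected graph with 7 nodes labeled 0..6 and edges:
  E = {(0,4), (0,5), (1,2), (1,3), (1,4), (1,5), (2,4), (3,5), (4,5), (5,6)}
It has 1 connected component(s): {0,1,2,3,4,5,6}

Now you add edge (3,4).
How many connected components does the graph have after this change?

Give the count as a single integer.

Initial component count: 1
Add (3,4): endpoints already in same component. Count unchanged: 1.
New component count: 1

Answer: 1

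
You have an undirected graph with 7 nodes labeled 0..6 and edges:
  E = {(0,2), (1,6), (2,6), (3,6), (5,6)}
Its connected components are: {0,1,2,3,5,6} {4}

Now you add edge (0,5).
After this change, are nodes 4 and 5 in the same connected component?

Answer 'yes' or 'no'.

Answer: no

Derivation:
Initial components: {0,1,2,3,5,6} {4}
Adding edge (0,5): both already in same component {0,1,2,3,5,6}. No change.
New components: {0,1,2,3,5,6} {4}
Are 4 and 5 in the same component? no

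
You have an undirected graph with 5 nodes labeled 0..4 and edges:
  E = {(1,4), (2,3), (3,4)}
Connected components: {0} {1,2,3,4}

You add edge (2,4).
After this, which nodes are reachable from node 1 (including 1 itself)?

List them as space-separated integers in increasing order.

Answer: 1 2 3 4

Derivation:
Before: nodes reachable from 1: {1,2,3,4}
Adding (2,4): both endpoints already in same component. Reachability from 1 unchanged.
After: nodes reachable from 1: {1,2,3,4}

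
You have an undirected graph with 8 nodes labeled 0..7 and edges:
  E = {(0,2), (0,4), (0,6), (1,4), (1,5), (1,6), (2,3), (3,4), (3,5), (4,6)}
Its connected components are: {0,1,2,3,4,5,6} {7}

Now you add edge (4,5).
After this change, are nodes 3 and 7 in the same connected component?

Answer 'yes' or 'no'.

Answer: no

Derivation:
Initial components: {0,1,2,3,4,5,6} {7}
Adding edge (4,5): both already in same component {0,1,2,3,4,5,6}. No change.
New components: {0,1,2,3,4,5,6} {7}
Are 3 and 7 in the same component? no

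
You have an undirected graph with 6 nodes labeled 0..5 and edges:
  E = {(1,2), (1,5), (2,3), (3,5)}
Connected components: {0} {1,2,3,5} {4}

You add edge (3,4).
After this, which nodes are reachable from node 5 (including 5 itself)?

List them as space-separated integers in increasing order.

Answer: 1 2 3 4 5

Derivation:
Before: nodes reachable from 5: {1,2,3,5}
Adding (3,4): merges 5's component with another. Reachability grows.
After: nodes reachable from 5: {1,2,3,4,5}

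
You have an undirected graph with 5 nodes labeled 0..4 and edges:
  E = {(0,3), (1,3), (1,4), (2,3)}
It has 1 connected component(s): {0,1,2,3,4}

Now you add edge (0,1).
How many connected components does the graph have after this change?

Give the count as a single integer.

Answer: 1

Derivation:
Initial component count: 1
Add (0,1): endpoints already in same component. Count unchanged: 1.
New component count: 1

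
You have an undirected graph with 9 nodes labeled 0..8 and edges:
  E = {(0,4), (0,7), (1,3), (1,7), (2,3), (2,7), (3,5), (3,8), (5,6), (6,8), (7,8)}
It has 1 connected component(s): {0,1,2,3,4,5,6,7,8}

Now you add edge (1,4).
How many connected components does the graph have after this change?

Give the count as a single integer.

Initial component count: 1
Add (1,4): endpoints already in same component. Count unchanged: 1.
New component count: 1

Answer: 1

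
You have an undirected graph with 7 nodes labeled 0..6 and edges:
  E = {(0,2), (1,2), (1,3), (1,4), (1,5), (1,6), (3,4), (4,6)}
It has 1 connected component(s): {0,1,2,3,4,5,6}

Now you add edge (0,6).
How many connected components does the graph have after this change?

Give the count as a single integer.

Answer: 1

Derivation:
Initial component count: 1
Add (0,6): endpoints already in same component. Count unchanged: 1.
New component count: 1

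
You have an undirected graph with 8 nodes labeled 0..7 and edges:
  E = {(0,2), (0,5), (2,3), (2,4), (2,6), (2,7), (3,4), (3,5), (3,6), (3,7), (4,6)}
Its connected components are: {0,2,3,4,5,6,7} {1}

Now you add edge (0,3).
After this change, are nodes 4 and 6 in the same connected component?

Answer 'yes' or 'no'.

Initial components: {0,2,3,4,5,6,7} {1}
Adding edge (0,3): both already in same component {0,2,3,4,5,6,7}. No change.
New components: {0,2,3,4,5,6,7} {1}
Are 4 and 6 in the same component? yes

Answer: yes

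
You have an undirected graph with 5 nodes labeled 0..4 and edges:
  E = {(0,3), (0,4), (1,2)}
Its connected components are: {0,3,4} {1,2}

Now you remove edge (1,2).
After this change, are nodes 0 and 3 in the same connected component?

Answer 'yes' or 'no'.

Initial components: {0,3,4} {1,2}
Removing edge (1,2): it was a bridge — component count 2 -> 3.
New components: {0,3,4} {1} {2}
Are 0 and 3 in the same component? yes

Answer: yes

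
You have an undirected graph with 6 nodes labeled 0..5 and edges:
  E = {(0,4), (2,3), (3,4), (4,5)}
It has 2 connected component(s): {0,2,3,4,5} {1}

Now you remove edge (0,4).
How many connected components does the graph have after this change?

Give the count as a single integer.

Initial component count: 2
Remove (0,4): it was a bridge. Count increases: 2 -> 3.
  After removal, components: {0} {1} {2,3,4,5}
New component count: 3

Answer: 3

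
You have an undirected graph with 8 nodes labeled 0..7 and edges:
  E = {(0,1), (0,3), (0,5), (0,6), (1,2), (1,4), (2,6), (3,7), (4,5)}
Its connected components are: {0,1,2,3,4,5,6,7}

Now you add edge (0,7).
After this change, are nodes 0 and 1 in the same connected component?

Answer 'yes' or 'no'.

Initial components: {0,1,2,3,4,5,6,7}
Adding edge (0,7): both already in same component {0,1,2,3,4,5,6,7}. No change.
New components: {0,1,2,3,4,5,6,7}
Are 0 and 1 in the same component? yes

Answer: yes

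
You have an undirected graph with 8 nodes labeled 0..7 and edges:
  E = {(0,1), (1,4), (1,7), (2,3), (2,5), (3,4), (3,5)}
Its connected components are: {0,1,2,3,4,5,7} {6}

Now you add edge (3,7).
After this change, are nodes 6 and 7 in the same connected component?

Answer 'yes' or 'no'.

Answer: no

Derivation:
Initial components: {0,1,2,3,4,5,7} {6}
Adding edge (3,7): both already in same component {0,1,2,3,4,5,7}. No change.
New components: {0,1,2,3,4,5,7} {6}
Are 6 and 7 in the same component? no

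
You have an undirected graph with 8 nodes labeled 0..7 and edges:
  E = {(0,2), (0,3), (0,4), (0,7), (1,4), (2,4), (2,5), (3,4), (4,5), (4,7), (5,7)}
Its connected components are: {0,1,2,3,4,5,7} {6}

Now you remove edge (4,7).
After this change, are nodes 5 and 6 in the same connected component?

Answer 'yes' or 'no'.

Answer: no

Derivation:
Initial components: {0,1,2,3,4,5,7} {6}
Removing edge (4,7): not a bridge — component count unchanged at 2.
New components: {0,1,2,3,4,5,7} {6}
Are 5 and 6 in the same component? no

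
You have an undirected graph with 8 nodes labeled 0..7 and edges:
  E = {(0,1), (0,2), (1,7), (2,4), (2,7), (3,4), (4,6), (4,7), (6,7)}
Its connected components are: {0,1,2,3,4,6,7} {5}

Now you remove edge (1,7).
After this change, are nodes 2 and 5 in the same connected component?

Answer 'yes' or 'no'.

Answer: no

Derivation:
Initial components: {0,1,2,3,4,6,7} {5}
Removing edge (1,7): not a bridge — component count unchanged at 2.
New components: {0,1,2,3,4,6,7} {5}
Are 2 and 5 in the same component? no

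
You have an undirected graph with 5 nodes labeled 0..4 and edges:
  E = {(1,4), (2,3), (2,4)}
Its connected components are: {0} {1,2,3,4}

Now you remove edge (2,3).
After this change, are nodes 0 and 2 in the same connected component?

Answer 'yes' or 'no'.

Answer: no

Derivation:
Initial components: {0} {1,2,3,4}
Removing edge (2,3): it was a bridge — component count 2 -> 3.
New components: {0} {1,2,4} {3}
Are 0 and 2 in the same component? no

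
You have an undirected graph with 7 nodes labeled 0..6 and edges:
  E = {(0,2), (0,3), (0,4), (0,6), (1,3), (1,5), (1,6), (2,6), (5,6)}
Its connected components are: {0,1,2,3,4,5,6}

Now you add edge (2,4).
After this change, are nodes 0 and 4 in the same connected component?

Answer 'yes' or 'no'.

Initial components: {0,1,2,3,4,5,6}
Adding edge (2,4): both already in same component {0,1,2,3,4,5,6}. No change.
New components: {0,1,2,3,4,5,6}
Are 0 and 4 in the same component? yes

Answer: yes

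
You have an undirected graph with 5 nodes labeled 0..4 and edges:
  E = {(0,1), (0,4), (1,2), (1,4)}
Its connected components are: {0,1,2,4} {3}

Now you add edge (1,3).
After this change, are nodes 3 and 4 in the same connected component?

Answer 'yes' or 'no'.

Answer: yes

Derivation:
Initial components: {0,1,2,4} {3}
Adding edge (1,3): merges {0,1,2,4} and {3}.
New components: {0,1,2,3,4}
Are 3 and 4 in the same component? yes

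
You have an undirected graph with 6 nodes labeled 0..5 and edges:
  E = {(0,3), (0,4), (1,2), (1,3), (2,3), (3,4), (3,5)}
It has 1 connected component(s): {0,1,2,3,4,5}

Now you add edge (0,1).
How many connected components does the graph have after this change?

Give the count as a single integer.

Initial component count: 1
Add (0,1): endpoints already in same component. Count unchanged: 1.
New component count: 1

Answer: 1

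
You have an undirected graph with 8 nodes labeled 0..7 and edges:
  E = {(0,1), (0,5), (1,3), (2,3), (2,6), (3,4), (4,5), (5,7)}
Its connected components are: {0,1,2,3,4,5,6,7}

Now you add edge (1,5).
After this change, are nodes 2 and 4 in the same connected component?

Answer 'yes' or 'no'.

Answer: yes

Derivation:
Initial components: {0,1,2,3,4,5,6,7}
Adding edge (1,5): both already in same component {0,1,2,3,4,5,6,7}. No change.
New components: {0,1,2,3,4,5,6,7}
Are 2 and 4 in the same component? yes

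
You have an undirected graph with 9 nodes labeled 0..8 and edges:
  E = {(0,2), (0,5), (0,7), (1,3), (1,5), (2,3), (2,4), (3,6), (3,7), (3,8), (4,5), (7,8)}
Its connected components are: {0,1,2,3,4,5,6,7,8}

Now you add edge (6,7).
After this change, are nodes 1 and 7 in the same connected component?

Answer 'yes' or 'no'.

Answer: yes

Derivation:
Initial components: {0,1,2,3,4,5,6,7,8}
Adding edge (6,7): both already in same component {0,1,2,3,4,5,6,7,8}. No change.
New components: {0,1,2,3,4,5,6,7,8}
Are 1 and 7 in the same component? yes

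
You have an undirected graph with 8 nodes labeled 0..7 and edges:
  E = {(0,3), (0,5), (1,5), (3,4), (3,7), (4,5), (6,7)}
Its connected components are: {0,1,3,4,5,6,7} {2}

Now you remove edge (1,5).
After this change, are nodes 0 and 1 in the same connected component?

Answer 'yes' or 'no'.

Answer: no

Derivation:
Initial components: {0,1,3,4,5,6,7} {2}
Removing edge (1,5): it was a bridge — component count 2 -> 3.
New components: {0,3,4,5,6,7} {1} {2}
Are 0 and 1 in the same component? no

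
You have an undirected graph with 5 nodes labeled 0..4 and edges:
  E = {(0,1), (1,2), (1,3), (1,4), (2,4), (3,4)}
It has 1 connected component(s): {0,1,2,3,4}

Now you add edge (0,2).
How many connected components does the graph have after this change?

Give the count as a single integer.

Initial component count: 1
Add (0,2): endpoints already in same component. Count unchanged: 1.
New component count: 1

Answer: 1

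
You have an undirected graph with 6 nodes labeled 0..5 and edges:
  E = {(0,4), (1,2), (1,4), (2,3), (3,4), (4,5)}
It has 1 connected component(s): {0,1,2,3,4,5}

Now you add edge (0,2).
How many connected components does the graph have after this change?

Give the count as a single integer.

Initial component count: 1
Add (0,2): endpoints already in same component. Count unchanged: 1.
New component count: 1

Answer: 1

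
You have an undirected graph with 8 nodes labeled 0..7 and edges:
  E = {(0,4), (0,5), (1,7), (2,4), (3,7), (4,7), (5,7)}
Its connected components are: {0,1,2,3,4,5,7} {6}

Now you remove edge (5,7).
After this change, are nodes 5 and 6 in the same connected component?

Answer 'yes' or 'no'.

Answer: no

Derivation:
Initial components: {0,1,2,3,4,5,7} {6}
Removing edge (5,7): not a bridge — component count unchanged at 2.
New components: {0,1,2,3,4,5,7} {6}
Are 5 and 6 in the same component? no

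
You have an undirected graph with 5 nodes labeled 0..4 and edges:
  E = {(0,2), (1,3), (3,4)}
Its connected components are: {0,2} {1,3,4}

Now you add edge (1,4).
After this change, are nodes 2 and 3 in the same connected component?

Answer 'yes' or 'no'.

Initial components: {0,2} {1,3,4}
Adding edge (1,4): both already in same component {1,3,4}. No change.
New components: {0,2} {1,3,4}
Are 2 and 3 in the same component? no

Answer: no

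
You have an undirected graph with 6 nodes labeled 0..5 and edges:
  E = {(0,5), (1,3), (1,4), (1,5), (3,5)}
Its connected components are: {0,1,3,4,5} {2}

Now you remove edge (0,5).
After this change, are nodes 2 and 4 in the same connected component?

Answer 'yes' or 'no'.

Initial components: {0,1,3,4,5} {2}
Removing edge (0,5): it was a bridge — component count 2 -> 3.
New components: {0} {1,3,4,5} {2}
Are 2 and 4 in the same component? no

Answer: no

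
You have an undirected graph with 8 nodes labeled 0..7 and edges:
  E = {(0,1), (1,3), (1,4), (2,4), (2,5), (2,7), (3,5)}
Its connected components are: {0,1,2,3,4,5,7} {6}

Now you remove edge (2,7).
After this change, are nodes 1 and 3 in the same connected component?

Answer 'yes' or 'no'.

Initial components: {0,1,2,3,4,5,7} {6}
Removing edge (2,7): it was a bridge — component count 2 -> 3.
New components: {0,1,2,3,4,5} {6} {7}
Are 1 and 3 in the same component? yes

Answer: yes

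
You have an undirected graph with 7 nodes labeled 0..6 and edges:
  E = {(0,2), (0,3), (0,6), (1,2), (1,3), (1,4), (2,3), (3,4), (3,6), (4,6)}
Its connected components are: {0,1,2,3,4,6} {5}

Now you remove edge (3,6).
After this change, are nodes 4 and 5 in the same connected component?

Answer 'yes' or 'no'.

Answer: no

Derivation:
Initial components: {0,1,2,3,4,6} {5}
Removing edge (3,6): not a bridge — component count unchanged at 2.
New components: {0,1,2,3,4,6} {5}
Are 4 and 5 in the same component? no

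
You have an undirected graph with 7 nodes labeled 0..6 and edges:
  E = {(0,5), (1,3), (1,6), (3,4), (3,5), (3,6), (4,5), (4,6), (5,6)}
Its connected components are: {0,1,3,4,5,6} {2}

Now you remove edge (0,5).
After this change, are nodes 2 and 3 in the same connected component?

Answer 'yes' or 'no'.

Initial components: {0,1,3,4,5,6} {2}
Removing edge (0,5): it was a bridge — component count 2 -> 3.
New components: {0} {1,3,4,5,6} {2}
Are 2 and 3 in the same component? no

Answer: no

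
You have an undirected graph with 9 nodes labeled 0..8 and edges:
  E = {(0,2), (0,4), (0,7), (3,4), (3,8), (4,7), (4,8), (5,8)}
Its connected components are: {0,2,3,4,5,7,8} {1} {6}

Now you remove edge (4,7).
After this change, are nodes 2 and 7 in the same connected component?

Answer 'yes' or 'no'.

Answer: yes

Derivation:
Initial components: {0,2,3,4,5,7,8} {1} {6}
Removing edge (4,7): not a bridge — component count unchanged at 3.
New components: {0,2,3,4,5,7,8} {1} {6}
Are 2 and 7 in the same component? yes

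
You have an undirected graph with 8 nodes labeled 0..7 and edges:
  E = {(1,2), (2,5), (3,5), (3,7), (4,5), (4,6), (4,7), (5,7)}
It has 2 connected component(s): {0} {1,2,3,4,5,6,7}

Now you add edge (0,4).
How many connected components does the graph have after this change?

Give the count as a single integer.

Initial component count: 2
Add (0,4): merges two components. Count decreases: 2 -> 1.
New component count: 1

Answer: 1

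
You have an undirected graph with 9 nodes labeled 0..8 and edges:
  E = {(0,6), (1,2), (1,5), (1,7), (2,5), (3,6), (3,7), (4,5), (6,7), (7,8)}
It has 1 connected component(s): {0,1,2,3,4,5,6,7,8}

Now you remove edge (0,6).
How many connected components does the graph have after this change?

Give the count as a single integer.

Initial component count: 1
Remove (0,6): it was a bridge. Count increases: 1 -> 2.
  After removal, components: {0} {1,2,3,4,5,6,7,8}
New component count: 2

Answer: 2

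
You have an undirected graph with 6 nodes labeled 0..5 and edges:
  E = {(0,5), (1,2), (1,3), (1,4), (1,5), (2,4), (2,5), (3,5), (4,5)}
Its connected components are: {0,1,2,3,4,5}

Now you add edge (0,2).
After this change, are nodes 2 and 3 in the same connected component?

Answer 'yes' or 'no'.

Initial components: {0,1,2,3,4,5}
Adding edge (0,2): both already in same component {0,1,2,3,4,5}. No change.
New components: {0,1,2,3,4,5}
Are 2 and 3 in the same component? yes

Answer: yes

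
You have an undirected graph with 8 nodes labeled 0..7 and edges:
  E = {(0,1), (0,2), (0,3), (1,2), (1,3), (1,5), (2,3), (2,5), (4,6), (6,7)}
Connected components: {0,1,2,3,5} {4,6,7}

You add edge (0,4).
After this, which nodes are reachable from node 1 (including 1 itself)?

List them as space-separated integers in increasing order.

Before: nodes reachable from 1: {0,1,2,3,5}
Adding (0,4): merges 1's component with another. Reachability grows.
After: nodes reachable from 1: {0,1,2,3,4,5,6,7}

Answer: 0 1 2 3 4 5 6 7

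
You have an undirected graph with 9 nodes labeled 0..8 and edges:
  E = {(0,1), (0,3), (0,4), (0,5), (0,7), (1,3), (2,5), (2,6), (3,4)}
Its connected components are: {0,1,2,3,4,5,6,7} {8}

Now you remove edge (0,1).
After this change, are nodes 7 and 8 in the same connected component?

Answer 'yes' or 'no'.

Answer: no

Derivation:
Initial components: {0,1,2,3,4,5,6,7} {8}
Removing edge (0,1): not a bridge — component count unchanged at 2.
New components: {0,1,2,3,4,5,6,7} {8}
Are 7 and 8 in the same component? no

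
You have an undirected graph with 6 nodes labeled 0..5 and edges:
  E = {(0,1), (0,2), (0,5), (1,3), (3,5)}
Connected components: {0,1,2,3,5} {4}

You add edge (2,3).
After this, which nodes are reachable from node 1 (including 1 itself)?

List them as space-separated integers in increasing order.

Before: nodes reachable from 1: {0,1,2,3,5}
Adding (2,3): both endpoints already in same component. Reachability from 1 unchanged.
After: nodes reachable from 1: {0,1,2,3,5}

Answer: 0 1 2 3 5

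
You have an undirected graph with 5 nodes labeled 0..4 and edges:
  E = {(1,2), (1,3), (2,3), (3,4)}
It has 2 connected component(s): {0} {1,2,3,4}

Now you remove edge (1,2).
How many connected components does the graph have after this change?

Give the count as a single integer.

Answer: 2

Derivation:
Initial component count: 2
Remove (1,2): not a bridge. Count unchanged: 2.
  After removal, components: {0} {1,2,3,4}
New component count: 2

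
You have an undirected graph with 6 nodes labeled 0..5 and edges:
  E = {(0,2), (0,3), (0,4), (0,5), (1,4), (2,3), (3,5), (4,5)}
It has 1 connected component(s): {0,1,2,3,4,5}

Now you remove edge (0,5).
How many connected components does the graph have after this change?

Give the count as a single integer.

Initial component count: 1
Remove (0,5): not a bridge. Count unchanged: 1.
  After removal, components: {0,1,2,3,4,5}
New component count: 1

Answer: 1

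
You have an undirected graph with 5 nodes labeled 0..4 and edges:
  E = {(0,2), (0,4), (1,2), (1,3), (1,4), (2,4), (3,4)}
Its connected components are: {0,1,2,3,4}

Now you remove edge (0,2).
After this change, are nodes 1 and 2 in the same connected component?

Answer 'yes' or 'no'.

Initial components: {0,1,2,3,4}
Removing edge (0,2): not a bridge — component count unchanged at 1.
New components: {0,1,2,3,4}
Are 1 and 2 in the same component? yes

Answer: yes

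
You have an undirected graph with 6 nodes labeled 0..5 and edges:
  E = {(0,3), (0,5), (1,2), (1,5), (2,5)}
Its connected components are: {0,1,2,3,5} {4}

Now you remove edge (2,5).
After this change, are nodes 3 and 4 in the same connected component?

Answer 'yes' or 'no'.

Answer: no

Derivation:
Initial components: {0,1,2,3,5} {4}
Removing edge (2,5): not a bridge — component count unchanged at 2.
New components: {0,1,2,3,5} {4}
Are 3 and 4 in the same component? no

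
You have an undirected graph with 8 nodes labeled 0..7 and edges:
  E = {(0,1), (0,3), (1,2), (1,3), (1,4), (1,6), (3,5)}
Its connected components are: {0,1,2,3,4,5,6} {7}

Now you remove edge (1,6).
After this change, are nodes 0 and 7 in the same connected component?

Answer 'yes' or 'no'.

Answer: no

Derivation:
Initial components: {0,1,2,3,4,5,6} {7}
Removing edge (1,6): it was a bridge — component count 2 -> 3.
New components: {0,1,2,3,4,5} {6} {7}
Are 0 and 7 in the same component? no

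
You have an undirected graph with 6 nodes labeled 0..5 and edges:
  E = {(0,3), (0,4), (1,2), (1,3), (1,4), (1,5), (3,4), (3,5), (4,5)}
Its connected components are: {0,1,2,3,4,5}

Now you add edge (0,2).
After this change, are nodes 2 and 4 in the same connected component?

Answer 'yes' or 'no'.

Initial components: {0,1,2,3,4,5}
Adding edge (0,2): both already in same component {0,1,2,3,4,5}. No change.
New components: {0,1,2,3,4,5}
Are 2 and 4 in the same component? yes

Answer: yes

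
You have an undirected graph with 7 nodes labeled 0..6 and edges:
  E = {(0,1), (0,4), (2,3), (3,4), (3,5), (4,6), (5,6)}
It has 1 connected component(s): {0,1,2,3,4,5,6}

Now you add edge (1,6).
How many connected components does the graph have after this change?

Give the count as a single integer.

Answer: 1

Derivation:
Initial component count: 1
Add (1,6): endpoints already in same component. Count unchanged: 1.
New component count: 1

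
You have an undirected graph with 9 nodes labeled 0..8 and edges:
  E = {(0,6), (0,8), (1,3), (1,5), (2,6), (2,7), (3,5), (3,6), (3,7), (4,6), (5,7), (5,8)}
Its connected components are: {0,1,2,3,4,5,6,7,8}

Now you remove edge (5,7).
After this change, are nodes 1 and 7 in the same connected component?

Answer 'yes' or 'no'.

Answer: yes

Derivation:
Initial components: {0,1,2,3,4,5,6,7,8}
Removing edge (5,7): not a bridge — component count unchanged at 1.
New components: {0,1,2,3,4,5,6,7,8}
Are 1 and 7 in the same component? yes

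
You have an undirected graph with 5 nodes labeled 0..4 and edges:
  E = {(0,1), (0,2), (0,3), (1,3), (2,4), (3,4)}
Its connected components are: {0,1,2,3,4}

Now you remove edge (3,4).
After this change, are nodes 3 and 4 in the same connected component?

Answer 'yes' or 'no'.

Initial components: {0,1,2,3,4}
Removing edge (3,4): not a bridge — component count unchanged at 1.
New components: {0,1,2,3,4}
Are 3 and 4 in the same component? yes

Answer: yes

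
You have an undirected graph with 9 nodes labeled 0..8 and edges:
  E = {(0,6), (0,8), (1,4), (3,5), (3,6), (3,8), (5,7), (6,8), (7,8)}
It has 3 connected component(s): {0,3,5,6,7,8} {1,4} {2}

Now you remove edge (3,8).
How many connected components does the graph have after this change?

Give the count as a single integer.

Initial component count: 3
Remove (3,8): not a bridge. Count unchanged: 3.
  After removal, components: {0,3,5,6,7,8} {1,4} {2}
New component count: 3

Answer: 3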